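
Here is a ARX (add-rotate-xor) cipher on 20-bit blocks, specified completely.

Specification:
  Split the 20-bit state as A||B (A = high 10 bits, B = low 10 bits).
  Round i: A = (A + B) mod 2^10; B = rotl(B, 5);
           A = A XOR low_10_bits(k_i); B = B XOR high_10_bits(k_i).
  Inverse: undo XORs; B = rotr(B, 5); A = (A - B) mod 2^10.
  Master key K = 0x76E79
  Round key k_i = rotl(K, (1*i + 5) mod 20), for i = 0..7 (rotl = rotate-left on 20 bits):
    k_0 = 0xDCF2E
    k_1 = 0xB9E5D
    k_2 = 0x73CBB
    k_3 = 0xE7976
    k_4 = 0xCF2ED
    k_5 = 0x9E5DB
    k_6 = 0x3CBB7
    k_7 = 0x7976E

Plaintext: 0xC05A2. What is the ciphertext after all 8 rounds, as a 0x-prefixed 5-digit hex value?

s_0 = plaintext = 0xC05A2
s_1 = Round(s_0, k_0) = 0xE373E
s_2 = Round(s_1, k_1) = 0x2593E
s_3 = Round(s_2, k_2) = 0x5BE06
s_4 = Round(s_3, k_3) = 0x80F4E
s_5 = Round(s_4, k_4) = 0xEF2E6
s_6 = Round(s_5, k_5) = 0xDE6AE
s_7 = Round(s_6, k_6) = 0x64127
s_8 = Round(s_7, k_7) = 0x7650C

0x7650C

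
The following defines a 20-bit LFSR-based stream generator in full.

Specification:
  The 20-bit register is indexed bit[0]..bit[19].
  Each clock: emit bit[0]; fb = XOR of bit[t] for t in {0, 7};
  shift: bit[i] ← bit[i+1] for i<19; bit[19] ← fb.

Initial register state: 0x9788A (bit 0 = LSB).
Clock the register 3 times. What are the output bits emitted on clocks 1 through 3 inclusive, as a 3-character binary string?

010

reg_0 = 0x9788A
clock 1: out=0, reg = 0xCBC45
clock 2: out=1, reg = 0xE5E22
clock 3: out=0, reg = 0x72F11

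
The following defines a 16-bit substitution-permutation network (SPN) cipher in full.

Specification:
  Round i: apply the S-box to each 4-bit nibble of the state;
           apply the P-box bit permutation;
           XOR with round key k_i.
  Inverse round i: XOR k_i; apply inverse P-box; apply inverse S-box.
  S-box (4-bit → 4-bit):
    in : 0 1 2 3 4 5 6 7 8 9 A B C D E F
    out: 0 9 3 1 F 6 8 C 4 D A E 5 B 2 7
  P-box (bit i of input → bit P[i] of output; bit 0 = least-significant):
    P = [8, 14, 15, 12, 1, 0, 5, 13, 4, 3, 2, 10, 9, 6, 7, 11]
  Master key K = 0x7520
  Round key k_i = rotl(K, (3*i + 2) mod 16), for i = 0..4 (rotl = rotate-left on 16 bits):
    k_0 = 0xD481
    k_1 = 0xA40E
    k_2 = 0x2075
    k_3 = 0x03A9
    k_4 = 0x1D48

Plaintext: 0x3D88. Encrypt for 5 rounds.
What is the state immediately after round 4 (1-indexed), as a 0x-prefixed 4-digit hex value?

0x5F40

s_0 = plaintext = 0x3D88
s_1 = Round(s_0, k_0) = 0x52B9
s_2 = Round(s_1, k_1) = 0x15F7
s_3 = Round(s_2, k_2) = 0xBA5A
s_4 = Round(s_3, k_3) = 0x5F40
s_5 = Round(s_4, k_4) = 0x3DB7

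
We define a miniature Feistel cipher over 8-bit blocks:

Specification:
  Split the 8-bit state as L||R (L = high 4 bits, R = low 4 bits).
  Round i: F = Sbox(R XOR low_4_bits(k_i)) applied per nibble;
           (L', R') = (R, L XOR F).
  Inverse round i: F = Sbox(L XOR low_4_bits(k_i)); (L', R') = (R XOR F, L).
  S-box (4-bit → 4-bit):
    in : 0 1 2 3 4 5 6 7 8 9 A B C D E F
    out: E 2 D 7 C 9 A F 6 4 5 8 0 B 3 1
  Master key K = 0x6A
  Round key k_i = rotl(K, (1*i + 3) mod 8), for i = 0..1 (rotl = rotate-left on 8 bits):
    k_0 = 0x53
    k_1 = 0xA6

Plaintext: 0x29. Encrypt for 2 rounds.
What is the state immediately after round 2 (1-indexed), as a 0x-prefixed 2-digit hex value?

0x7B

s_0 = plaintext = 0x29
s_1 = Round(s_0, k_0) = 0x97
s_2 = Round(s_1, k_1) = 0x7B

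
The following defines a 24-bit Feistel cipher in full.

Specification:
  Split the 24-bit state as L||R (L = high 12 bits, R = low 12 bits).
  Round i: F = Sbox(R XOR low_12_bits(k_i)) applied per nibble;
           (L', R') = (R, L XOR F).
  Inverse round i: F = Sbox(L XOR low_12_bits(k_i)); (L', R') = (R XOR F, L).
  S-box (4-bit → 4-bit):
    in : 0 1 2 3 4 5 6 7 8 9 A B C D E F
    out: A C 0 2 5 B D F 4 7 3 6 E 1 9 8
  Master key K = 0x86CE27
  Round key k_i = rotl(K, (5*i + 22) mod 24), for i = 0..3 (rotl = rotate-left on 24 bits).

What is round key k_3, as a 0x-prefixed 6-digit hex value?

K = 0x86CE27
k_0 = rotl(K, (5*0+22) mod 24) = rotl(K, 22) = 0xE1B389
k_1 = rotl(K, (5*1+22) mod 24) = rotl(K, 3) = 0x36713C
k_2 = rotl(K, (5*2+22) mod 24) = rotl(K, 8) = 0xCE2786
k_3 = rotl(K, (5*3+22) mod 24) = rotl(K, 13) = 0xC4F0D9

0xC4F0D9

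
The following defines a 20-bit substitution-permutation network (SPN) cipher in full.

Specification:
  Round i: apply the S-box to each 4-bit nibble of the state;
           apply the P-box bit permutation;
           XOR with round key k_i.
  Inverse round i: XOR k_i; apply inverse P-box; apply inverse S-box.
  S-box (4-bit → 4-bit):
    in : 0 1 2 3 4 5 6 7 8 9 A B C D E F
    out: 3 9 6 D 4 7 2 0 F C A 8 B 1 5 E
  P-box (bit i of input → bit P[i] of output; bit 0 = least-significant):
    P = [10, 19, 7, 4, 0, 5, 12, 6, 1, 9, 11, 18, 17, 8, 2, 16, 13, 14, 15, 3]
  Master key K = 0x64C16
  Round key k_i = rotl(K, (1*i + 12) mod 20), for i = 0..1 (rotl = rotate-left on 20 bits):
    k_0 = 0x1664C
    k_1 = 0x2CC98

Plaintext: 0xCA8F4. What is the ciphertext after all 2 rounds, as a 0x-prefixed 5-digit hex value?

s_0 = plaintext = 0xCA8F4
s_1 = Round(s_0, k_0) = 0x41DA6
s_2 = Round(s_1, k_1) = 0x94CFA

0x94CFA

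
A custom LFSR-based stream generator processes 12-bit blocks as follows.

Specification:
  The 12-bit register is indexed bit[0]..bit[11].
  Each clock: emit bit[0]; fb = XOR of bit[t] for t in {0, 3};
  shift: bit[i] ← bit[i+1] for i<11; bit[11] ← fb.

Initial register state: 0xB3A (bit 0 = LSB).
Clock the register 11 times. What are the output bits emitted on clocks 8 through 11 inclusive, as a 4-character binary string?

reg_0 = 0xB3A
clock 1: out=0, reg = 0xD9D
clock 2: out=1, reg = 0x6CE
clock 3: out=0, reg = 0xB67
clock 4: out=1, reg = 0xDB3
clock 5: out=1, reg = 0xED9
clock 6: out=1, reg = 0x76C
clock 7: out=0, reg = 0xBB6
clock 8: out=0, reg = 0x5DB
clock 9: out=1, reg = 0x2ED
clock 10: out=1, reg = 0x176
clock 11: out=0, reg = 0x0BB

0110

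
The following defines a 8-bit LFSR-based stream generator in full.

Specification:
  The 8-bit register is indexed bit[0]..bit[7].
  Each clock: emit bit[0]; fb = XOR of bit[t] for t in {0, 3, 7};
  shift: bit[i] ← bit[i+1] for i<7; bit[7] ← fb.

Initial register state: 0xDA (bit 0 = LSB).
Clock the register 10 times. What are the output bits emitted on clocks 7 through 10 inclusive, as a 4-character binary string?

1100

reg_0 = 0xDA
clock 1: out=0, reg = 0x6D
clock 2: out=1, reg = 0x36
clock 3: out=0, reg = 0x1B
clock 4: out=1, reg = 0x0D
clock 5: out=1, reg = 0x06
clock 6: out=0, reg = 0x03
clock 7: out=1, reg = 0x81
clock 8: out=1, reg = 0x40
clock 9: out=0, reg = 0x20
clock 10: out=0, reg = 0x10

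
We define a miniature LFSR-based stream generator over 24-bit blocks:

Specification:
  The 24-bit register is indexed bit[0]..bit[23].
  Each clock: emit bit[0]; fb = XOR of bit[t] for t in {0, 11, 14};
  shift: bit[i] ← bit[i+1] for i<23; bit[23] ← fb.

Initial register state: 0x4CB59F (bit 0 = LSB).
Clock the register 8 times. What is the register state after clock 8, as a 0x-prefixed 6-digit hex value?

0x3B4CB5

reg_0 = 0x4CB59F
clock 1: out=1, reg = 0xA65ACF
clock 2: out=1, reg = 0xD32D67
clock 3: out=1, reg = 0x6996B3
clock 4: out=1, reg = 0xB4CB59
clock 5: out=1, reg = 0xDA65AC
clock 6: out=0, reg = 0xED32D6
clock 7: out=0, reg = 0x76996B
clock 8: out=1, reg = 0x3B4CB5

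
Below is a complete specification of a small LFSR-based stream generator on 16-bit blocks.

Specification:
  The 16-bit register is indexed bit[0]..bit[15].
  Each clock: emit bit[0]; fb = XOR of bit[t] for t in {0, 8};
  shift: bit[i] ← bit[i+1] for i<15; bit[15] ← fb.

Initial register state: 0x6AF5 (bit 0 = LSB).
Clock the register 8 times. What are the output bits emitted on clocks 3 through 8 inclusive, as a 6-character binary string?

reg_0 = 0x6AF5
clock 1: out=1, reg = 0xB57A
clock 2: out=0, reg = 0xDABD
clock 3: out=1, reg = 0xED5E
clock 4: out=0, reg = 0xF6AF
clock 5: out=1, reg = 0xFB57
clock 6: out=1, reg = 0x7DAB
clock 7: out=1, reg = 0x3ED5
clock 8: out=1, reg = 0x9F6A

101111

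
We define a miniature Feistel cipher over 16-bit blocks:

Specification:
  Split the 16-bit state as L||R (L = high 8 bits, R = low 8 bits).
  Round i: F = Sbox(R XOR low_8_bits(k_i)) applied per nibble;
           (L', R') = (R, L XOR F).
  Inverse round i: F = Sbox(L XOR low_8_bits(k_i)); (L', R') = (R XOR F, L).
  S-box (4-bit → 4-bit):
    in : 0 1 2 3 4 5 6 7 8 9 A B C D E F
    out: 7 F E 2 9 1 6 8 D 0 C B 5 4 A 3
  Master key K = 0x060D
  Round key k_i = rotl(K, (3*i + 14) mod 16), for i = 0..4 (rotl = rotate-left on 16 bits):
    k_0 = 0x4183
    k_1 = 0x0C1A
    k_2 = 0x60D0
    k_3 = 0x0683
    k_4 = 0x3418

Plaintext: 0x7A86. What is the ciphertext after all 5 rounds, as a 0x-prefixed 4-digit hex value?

s_0 = plaintext = 0x7A86
s_1 = Round(s_0, k_0) = 0x860B
s_2 = Round(s_1, k_1) = 0x0B79
s_3 = Round(s_2, k_2) = 0x79CB
s_4 = Round(s_3, k_3) = 0xCBE4
s_5 = Round(s_4, k_4) = 0xE4FE

0xE4FE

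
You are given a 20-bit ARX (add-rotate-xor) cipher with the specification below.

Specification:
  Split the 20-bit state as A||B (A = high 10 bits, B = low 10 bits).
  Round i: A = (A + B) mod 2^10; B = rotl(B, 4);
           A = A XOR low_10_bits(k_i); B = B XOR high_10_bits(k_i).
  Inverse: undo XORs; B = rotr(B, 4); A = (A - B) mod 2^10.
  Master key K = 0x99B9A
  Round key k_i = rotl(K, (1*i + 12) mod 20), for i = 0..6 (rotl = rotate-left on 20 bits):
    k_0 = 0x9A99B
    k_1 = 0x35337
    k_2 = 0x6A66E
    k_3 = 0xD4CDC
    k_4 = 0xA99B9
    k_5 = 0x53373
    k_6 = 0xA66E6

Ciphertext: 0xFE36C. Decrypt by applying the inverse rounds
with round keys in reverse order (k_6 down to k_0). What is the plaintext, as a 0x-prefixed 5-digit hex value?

0xF4BC6

s_0 = ciphertext = 0xFE36C
s_1 = InvRound(s_0, k_6) = 0xEFD5F
s_2 = InvRound(s_1, k_5) = 0x02CC1
s_3 = InvRound(s_2, k_4) = 0xF31E6
s_4 = InvRound(s_3, k_3) = 0x6956B
s_5 = InvRound(s_4, k_2) = 0xCFC8C
s_6 = InvRound(s_5, k_1) = 0x80E05
s_7 = InvRound(s_6, k_0) = 0xF4BC6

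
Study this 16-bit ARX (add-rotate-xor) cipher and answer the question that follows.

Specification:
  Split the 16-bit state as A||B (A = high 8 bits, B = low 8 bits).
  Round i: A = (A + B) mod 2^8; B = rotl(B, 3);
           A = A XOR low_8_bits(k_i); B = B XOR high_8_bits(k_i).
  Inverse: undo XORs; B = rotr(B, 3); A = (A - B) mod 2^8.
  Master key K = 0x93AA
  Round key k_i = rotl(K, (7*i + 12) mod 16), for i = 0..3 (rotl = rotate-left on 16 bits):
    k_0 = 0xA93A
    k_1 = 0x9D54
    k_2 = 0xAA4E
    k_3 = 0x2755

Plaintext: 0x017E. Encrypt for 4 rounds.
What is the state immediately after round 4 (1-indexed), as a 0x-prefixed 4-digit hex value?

s_0 = plaintext = 0x017E
s_1 = Round(s_0, k_0) = 0x455A
s_2 = Round(s_1, k_1) = 0xCB4F
s_3 = Round(s_2, k_2) = 0x54D0
s_4 = Round(s_3, k_3) = 0x71A1

0x71A1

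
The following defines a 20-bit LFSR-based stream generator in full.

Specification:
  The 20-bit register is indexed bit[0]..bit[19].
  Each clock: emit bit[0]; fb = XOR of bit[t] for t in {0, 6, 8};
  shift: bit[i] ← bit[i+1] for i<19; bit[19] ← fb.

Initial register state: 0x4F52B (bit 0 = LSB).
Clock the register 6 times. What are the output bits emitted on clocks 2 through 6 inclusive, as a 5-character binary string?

10101

reg_0 = 0x4F52B
clock 1: out=1, reg = 0x27A95
clock 2: out=1, reg = 0x93D4A
clock 3: out=0, reg = 0x49EA5
clock 4: out=1, reg = 0xA4F52
clock 5: out=0, reg = 0x527A9
clock 6: out=1, reg = 0x293D4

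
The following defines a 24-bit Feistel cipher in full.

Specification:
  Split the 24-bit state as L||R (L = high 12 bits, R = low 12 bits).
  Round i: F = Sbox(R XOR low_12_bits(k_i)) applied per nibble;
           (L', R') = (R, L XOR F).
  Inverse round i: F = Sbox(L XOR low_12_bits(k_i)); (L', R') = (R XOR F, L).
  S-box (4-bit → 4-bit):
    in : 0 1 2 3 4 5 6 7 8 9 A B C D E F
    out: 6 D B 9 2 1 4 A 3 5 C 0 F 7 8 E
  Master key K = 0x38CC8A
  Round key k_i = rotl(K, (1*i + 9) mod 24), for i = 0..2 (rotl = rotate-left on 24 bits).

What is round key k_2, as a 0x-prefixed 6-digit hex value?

K = 0x38CC8A
k_0 = rotl(K, (1*0+9) mod 24) = rotl(K, 9) = 0x991471
k_1 = rotl(K, (1*1+9) mod 24) = rotl(K, 10) = 0x3228E3
k_2 = rotl(K, (1*2+9) mod 24) = rotl(K, 11) = 0x6451C6

0x6451C6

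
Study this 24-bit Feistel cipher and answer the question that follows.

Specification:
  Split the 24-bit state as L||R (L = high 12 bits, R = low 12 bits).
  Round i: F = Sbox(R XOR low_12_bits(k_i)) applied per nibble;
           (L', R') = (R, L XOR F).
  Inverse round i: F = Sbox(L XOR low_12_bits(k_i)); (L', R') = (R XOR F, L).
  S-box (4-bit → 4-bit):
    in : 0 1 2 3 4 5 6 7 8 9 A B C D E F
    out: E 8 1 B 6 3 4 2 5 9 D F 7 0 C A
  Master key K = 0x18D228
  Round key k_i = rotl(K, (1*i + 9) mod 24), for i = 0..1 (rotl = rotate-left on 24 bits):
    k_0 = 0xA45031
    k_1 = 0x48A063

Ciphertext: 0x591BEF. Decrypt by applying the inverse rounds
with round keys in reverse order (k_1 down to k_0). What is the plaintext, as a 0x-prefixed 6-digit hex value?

0x0BB84E

s_0 = ciphertext = 0x591BEF
s_1 = InvRound(s_0, k_1) = 0x84E591
s_2 = InvRound(s_1, k_0) = 0x0BB84E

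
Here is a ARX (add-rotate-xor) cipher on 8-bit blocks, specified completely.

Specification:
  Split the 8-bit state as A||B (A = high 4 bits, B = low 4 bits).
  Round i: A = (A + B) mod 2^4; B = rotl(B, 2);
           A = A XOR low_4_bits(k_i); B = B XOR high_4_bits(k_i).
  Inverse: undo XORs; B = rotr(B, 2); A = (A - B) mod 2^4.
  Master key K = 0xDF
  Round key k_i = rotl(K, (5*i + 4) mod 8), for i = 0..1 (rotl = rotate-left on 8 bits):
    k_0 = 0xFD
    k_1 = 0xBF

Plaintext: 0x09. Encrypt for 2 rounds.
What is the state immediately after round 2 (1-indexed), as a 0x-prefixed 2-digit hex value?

s_0 = plaintext = 0x09
s_1 = Round(s_0, k_0) = 0x49
s_2 = Round(s_1, k_1) = 0x2D

0x2D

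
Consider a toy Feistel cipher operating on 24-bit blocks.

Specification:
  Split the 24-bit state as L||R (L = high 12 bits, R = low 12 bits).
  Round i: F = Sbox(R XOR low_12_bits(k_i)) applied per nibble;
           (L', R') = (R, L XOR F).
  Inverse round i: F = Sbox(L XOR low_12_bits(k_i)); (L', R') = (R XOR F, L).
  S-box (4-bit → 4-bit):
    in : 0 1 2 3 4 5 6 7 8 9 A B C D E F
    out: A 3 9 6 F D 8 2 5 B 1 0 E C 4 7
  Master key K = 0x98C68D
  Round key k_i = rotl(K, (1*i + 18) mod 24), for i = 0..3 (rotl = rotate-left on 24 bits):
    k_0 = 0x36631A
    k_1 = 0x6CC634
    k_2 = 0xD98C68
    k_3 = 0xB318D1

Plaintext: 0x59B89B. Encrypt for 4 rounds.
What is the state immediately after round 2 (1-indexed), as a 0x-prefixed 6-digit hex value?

s_0 = plaintext = 0x59B89B
s_1 = Round(s_0, k_0) = 0x89B5C8
s_2 = Round(s_1, k_1) = 0x5C8EE5
s_3 = Round(s_2, k_2) = 0xEE5C94
s_4 = Round(s_3, k_3) = 0xC94118

0x5C8EE5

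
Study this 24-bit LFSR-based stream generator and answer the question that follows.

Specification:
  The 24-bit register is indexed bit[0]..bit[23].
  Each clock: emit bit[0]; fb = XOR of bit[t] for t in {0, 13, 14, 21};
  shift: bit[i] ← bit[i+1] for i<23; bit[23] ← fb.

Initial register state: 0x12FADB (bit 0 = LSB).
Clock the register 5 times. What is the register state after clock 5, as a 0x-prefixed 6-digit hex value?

0xF897D6

reg_0 = 0x12FADB
clock 1: out=1, reg = 0x897D6D
clock 2: out=1, reg = 0xC4BEB6
clock 3: out=0, reg = 0xE25F5B
clock 4: out=1, reg = 0xF12FAD
clock 5: out=1, reg = 0xF897D6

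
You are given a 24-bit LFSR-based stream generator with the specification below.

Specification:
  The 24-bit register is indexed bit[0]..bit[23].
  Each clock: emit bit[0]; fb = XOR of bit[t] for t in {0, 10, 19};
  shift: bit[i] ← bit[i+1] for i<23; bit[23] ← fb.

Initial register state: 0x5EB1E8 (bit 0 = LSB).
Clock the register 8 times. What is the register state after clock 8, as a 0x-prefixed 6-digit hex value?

0xAF5EB1

reg_0 = 0x5EB1E8
clock 1: out=0, reg = 0xAF58F4
clock 2: out=0, reg = 0xD7AC7A
clock 3: out=0, reg = 0xEBD63D
clock 4: out=1, reg = 0xF5EB1E
clock 5: out=0, reg = 0x7AF58F
clock 6: out=1, reg = 0xBD7AC7
clock 7: out=1, reg = 0x5EBD63
clock 8: out=1, reg = 0xAF5EB1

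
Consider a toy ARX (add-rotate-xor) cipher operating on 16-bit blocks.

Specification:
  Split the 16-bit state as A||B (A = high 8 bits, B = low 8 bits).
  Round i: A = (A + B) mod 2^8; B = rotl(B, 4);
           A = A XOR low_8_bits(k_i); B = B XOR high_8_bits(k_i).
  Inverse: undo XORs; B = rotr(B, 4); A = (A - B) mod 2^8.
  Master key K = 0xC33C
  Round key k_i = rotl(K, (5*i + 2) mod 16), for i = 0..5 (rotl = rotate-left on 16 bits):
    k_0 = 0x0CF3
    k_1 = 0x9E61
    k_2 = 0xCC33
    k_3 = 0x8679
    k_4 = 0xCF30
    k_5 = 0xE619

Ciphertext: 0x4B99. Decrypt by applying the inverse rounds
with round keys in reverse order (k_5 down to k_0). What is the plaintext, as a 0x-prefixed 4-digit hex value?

0x0997

s_0 = ciphertext = 0x4B99
s_1 = InvRound(s_0, k_5) = 0x5BF7
s_2 = InvRound(s_1, k_4) = 0xE883
s_3 = InvRound(s_2, k_3) = 0x4150
s_4 = InvRound(s_3, k_2) = 0xA9C9
s_5 = InvRound(s_4, k_1) = 0x5375
s_6 = InvRound(s_5, k_0) = 0x0997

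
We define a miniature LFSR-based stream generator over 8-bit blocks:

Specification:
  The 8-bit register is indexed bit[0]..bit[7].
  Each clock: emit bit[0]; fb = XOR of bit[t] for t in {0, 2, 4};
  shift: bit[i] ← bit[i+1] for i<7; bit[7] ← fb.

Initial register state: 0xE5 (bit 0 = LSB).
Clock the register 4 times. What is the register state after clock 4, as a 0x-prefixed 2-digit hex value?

0x2E

reg_0 = 0xE5
clock 1: out=1, reg = 0x72
clock 2: out=0, reg = 0xB9
clock 3: out=1, reg = 0x5C
clock 4: out=0, reg = 0x2E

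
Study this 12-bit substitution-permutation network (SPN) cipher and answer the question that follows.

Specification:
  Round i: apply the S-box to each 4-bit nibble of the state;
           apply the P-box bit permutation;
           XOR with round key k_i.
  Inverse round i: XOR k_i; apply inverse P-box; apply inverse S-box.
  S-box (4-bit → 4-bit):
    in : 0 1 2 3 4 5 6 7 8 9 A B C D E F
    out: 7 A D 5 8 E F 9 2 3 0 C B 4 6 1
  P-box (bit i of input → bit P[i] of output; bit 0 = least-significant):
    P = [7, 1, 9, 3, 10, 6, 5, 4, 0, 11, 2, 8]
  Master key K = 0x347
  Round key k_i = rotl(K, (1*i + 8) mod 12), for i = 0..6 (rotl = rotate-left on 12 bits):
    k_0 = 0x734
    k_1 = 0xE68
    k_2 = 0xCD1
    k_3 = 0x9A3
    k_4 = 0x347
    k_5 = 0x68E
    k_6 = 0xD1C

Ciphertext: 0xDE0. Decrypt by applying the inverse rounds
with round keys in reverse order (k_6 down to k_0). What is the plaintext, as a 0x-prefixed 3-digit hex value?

0x4E1

s_0 = ciphertext = 0xDE0
s_1 = InvRound(s_0, k_6) = 0xD57
s_2 = InvRound(s_1, k_5) = 0xC12
s_3 = InvRound(s_2, k_4) = 0x6CD
s_4 = InvRound(s_3, k_3) = 0x505
s_5 = InvRound(s_4, k_2) = 0x51F
s_6 = InvRound(s_5, k_1) = 0x65E
s_7 = InvRound(s_6, k_0) = 0x4E1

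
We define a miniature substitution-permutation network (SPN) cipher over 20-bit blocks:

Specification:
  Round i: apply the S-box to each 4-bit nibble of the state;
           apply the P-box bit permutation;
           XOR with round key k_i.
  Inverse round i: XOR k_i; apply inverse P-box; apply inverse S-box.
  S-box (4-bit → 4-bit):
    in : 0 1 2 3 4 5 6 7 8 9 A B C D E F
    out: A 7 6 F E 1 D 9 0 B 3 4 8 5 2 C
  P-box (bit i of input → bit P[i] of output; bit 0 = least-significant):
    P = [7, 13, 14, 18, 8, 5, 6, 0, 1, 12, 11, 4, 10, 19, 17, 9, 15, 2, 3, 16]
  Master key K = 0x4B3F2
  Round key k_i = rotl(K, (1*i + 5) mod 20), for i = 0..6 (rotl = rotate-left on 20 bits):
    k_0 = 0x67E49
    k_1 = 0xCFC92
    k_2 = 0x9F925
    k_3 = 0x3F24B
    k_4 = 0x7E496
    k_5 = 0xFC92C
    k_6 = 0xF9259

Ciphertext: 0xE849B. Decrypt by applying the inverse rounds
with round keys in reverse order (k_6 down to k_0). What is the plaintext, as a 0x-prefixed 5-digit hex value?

s_0 = ciphertext = 0xE849B
s_1 = InvRound(s_0, k_6) = 0xC7AB5
s_2 = InvRound(s_1, k_5) = 0x6F07A
s_3 = InvRound(s_2, k_4) = 0x45E25
s_4 = InvRound(s_3, k_3) = 0x3DD20
s_5 = InvRound(s_4, k_2) = 0xE18CE
s_6 = InvRound(s_5, k_1) = 0x1DCB2
s_7 = InvRound(s_6, k_0) = 0x6F749

0x6F749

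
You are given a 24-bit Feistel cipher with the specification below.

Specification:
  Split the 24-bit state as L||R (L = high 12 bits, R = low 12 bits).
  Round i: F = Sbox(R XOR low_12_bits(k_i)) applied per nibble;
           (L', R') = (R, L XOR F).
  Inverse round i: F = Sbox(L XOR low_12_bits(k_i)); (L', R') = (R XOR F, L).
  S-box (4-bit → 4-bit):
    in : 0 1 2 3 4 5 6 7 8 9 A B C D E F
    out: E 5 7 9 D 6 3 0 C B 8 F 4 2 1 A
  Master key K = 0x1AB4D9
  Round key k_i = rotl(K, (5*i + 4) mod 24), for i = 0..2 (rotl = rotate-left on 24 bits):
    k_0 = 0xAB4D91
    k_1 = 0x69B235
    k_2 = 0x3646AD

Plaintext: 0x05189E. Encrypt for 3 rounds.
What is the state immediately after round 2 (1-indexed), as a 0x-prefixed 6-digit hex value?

0x6BB55F

s_0 = plaintext = 0x05189E
s_1 = Round(s_0, k_0) = 0x89E6BB
s_2 = Round(s_1, k_1) = 0x6BB55F
s_3 = Round(s_2, k_2) = 0x55FF1C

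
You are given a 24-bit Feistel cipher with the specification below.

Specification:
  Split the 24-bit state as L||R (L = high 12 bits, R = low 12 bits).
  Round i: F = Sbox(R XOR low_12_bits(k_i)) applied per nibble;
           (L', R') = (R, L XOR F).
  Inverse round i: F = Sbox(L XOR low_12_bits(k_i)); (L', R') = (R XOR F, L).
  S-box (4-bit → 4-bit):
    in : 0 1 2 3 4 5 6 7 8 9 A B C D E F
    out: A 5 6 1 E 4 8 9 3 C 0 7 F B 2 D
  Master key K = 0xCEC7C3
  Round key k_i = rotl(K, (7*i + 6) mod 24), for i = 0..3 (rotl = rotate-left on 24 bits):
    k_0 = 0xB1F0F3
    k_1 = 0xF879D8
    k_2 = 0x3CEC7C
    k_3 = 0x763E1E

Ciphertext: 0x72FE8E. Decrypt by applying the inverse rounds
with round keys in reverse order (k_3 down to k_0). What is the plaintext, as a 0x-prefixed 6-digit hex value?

s_0 = ciphertext = 0x72FE8E
s_1 = InvRound(s_0, k_3) = 0x29B72F
s_2 = InvRound(s_1, k_2) = 0x50629B
s_3 = InvRound(s_2, k_1) = 0xD29506
s_4 = InvRound(s_3, k_0) = 0xEB6D29

0xEB6D29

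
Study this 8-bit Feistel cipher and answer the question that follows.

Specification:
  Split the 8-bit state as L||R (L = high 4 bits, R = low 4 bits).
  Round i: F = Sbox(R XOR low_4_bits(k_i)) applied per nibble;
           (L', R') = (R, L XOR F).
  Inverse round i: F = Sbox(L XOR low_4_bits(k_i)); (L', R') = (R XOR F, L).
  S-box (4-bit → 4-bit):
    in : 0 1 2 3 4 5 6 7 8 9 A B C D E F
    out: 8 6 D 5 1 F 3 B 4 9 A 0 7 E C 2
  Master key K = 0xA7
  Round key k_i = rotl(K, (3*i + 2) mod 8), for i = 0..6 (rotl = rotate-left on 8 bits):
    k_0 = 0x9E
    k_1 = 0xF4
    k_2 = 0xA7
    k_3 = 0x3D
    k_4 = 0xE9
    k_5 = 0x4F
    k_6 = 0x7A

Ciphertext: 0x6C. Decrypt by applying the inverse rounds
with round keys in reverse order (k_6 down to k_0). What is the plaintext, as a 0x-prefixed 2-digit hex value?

0x74

s_0 = ciphertext = 0x6C
s_1 = InvRound(s_0, k_6) = 0xB6
s_2 = InvRound(s_1, k_5) = 0x7B
s_3 = InvRound(s_2, k_4) = 0x77
s_4 = InvRound(s_3, k_3) = 0xD7
s_5 = InvRound(s_4, k_2) = 0xDD
s_6 = InvRound(s_5, k_1) = 0x4D
s_7 = InvRound(s_6, k_0) = 0x74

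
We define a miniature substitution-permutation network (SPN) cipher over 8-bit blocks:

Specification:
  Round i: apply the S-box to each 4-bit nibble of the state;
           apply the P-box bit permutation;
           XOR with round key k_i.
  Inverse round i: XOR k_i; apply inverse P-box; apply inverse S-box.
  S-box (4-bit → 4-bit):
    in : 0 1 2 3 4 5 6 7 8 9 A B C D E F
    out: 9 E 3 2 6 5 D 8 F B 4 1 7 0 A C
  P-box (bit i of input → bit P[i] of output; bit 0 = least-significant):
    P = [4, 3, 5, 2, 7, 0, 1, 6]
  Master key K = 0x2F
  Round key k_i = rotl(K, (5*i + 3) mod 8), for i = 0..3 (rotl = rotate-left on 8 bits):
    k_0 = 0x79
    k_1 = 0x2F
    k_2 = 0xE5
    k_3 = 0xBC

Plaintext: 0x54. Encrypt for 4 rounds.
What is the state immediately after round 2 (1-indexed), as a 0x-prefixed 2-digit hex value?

s_0 = plaintext = 0x54
s_1 = Round(s_0, k_0) = 0xD3
s_2 = Round(s_1, k_1) = 0x27
s_3 = Round(s_2, k_2) = 0x60
s_4 = Round(s_3, k_3) = 0x6A

0x27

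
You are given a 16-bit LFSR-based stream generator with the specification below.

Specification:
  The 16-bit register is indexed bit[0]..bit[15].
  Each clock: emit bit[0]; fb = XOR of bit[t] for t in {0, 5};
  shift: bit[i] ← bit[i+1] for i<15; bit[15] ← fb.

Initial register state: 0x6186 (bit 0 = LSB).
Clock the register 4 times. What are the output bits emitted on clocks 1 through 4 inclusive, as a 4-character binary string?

reg_0 = 0x6186
clock 1: out=0, reg = 0x30C3
clock 2: out=1, reg = 0x9861
clock 3: out=1, reg = 0x4C30
clock 4: out=0, reg = 0xA618

0110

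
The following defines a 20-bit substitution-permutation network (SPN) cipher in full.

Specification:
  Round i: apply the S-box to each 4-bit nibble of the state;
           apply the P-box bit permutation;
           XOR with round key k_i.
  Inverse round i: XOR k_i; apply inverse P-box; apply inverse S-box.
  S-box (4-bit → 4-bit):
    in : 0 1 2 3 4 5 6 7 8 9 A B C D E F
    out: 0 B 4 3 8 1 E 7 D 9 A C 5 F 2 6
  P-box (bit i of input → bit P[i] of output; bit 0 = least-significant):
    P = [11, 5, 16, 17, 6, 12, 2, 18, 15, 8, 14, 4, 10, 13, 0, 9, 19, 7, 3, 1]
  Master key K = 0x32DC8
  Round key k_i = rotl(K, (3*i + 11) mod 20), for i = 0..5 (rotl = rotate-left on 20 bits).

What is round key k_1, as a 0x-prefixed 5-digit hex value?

0x20CB7

K = 0x32DC8
k_0 = rotl(K, (3*0+11) mod 20) = rotl(K, 11) = 0xE4196
k_1 = rotl(K, (3*1+11) mod 20) = rotl(K, 14) = 0x20CB7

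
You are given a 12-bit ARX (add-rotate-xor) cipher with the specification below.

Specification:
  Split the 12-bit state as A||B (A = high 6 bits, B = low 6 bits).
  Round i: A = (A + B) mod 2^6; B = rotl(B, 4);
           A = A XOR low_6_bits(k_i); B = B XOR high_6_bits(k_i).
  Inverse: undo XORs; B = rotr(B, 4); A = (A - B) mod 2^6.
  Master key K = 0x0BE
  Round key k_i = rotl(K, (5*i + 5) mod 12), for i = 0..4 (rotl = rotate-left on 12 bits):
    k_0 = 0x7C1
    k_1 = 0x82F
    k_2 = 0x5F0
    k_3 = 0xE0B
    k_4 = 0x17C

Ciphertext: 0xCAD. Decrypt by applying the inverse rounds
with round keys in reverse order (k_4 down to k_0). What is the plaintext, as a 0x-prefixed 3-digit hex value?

s_0 = ciphertext = 0xCAD
s_1 = InvRound(s_0, k_4) = 0xB22
s_2 = InvRound(s_1, k_3) = 0xFA9
s_3 = InvRound(s_2, k_2) = 0x4FB
s_4 = InvRound(s_3, k_1) = 0x3ED
s_5 = InvRound(s_4, k_0) = 0x0CB

0x0CB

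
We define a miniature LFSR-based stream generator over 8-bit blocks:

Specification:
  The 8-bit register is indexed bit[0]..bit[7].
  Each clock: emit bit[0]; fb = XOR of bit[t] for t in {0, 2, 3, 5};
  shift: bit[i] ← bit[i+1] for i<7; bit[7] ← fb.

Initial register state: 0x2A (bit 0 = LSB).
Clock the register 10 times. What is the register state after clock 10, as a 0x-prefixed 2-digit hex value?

reg_0 = 0x2A
clock 1: out=0, reg = 0x15
clock 2: out=1, reg = 0x0A
clock 3: out=0, reg = 0x85
clock 4: out=1, reg = 0x42
clock 5: out=0, reg = 0x21
clock 6: out=1, reg = 0x10
clock 7: out=0, reg = 0x08
clock 8: out=0, reg = 0x84
clock 9: out=0, reg = 0xC2
clock 10: out=0, reg = 0x61

0x61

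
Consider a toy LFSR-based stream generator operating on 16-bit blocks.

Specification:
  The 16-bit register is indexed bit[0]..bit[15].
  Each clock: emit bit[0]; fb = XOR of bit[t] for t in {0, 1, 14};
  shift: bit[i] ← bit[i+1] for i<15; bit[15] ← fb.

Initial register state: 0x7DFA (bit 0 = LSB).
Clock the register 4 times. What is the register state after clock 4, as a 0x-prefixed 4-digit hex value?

reg_0 = 0x7DFA
clock 1: out=0, reg = 0x3EFD
clock 2: out=1, reg = 0x9F7E
clock 3: out=0, reg = 0xCFBF
clock 4: out=1, reg = 0xE7DF

0xE7DF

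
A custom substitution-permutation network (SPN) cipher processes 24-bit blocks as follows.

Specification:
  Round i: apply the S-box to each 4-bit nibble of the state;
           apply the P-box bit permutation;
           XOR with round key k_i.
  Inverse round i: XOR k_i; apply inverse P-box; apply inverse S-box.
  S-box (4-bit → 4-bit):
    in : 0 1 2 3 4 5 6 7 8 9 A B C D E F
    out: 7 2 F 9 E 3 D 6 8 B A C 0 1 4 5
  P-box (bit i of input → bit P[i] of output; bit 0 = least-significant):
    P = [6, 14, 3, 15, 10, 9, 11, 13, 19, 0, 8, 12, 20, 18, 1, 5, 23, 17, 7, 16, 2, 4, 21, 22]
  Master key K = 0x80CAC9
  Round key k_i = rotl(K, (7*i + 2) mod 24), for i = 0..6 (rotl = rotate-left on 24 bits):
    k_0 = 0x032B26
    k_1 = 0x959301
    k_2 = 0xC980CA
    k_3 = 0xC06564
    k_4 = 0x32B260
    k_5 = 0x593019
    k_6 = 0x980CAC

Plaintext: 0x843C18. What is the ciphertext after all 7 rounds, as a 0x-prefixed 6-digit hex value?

0x265F33

s_0 = plaintext = 0x843C18
s_1 = Round(s_0, k_0) = 0x50A986
s_2 = Round(s_1, k_1) = 0x1B23FC
s_3 = Round(s_2, k_2) = 0xD49C78
s_4 = Round(s_3, k_3) = 0xD7EFC0
s_5 = Round(s_4, k_4) = 0x38F3AE
s_6 = Round(s_5, k_5) = 0x000217
s_7 = Round(s_6, k_6) = 0x265F33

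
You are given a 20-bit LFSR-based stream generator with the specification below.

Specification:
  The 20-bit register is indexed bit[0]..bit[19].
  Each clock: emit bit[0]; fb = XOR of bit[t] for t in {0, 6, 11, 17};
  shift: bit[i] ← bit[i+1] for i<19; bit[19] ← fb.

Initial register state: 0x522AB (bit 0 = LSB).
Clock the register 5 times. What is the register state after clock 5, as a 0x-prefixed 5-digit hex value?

reg_0 = 0x522AB
clock 1: out=1, reg = 0xA9155
clock 2: out=1, reg = 0xD48AA
clock 3: out=0, reg = 0xEA455
clock 4: out=1, reg = 0xF522A
clock 5: out=0, reg = 0xFA915

0xFA915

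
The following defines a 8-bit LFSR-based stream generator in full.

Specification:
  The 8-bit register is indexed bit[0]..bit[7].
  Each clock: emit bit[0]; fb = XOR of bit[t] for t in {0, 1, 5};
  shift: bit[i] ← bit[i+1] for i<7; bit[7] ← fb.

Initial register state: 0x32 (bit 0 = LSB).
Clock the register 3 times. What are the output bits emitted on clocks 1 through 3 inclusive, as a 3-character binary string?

010

reg_0 = 0x32
clock 1: out=0, reg = 0x19
clock 2: out=1, reg = 0x8C
clock 3: out=0, reg = 0x46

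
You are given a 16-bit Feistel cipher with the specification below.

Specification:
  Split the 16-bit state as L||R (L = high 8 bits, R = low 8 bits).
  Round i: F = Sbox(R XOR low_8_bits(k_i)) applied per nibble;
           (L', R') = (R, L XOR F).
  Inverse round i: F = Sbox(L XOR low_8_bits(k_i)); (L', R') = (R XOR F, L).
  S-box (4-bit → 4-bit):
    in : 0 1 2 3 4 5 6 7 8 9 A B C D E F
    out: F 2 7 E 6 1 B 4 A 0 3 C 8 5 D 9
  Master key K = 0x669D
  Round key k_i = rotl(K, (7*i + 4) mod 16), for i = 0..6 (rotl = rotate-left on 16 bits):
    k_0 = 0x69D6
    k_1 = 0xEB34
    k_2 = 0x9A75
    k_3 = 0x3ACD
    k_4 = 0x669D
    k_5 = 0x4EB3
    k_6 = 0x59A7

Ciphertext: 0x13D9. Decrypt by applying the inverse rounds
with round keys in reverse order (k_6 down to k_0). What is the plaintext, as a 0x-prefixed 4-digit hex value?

s_0 = ciphertext = 0x13D9
s_1 = InvRound(s_0, k_6) = 0x1F13
s_2 = InvRound(s_1, k_5) = 0x2B1F
s_3 = InvRound(s_2, k_4) = 0xD42B
s_4 = InvRound(s_3, k_3) = 0x0BD4
s_5 = InvRound(s_4, k_2) = 0x990B
s_6 = InvRound(s_5, k_1) = 0x3E99
s_7 = InvRound(s_6, k_0) = 0x433E

0x433E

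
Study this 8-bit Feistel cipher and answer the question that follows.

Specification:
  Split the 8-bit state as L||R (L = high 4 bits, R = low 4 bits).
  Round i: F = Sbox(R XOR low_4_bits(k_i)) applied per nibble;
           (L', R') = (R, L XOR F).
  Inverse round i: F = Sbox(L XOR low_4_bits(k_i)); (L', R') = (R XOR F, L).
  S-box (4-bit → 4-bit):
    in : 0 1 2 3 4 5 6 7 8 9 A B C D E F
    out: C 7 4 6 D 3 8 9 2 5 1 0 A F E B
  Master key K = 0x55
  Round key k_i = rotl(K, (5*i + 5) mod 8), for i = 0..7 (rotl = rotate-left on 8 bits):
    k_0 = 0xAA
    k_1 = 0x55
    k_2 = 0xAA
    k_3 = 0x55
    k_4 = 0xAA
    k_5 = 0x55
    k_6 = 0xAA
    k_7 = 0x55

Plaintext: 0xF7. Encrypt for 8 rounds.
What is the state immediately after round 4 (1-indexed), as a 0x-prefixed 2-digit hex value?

s_0 = plaintext = 0xF7
s_1 = Round(s_0, k_0) = 0x70
s_2 = Round(s_1, k_1) = 0x04
s_3 = Round(s_2, k_2) = 0x4E
s_4 = Round(s_3, k_3) = 0xE4
s_5 = Round(s_4, k_4) = 0x40
s_6 = Round(s_5, k_5) = 0x07
s_7 = Round(s_6, k_6) = 0x7F
s_8 = Round(s_7, k_7) = 0xF6

0xE4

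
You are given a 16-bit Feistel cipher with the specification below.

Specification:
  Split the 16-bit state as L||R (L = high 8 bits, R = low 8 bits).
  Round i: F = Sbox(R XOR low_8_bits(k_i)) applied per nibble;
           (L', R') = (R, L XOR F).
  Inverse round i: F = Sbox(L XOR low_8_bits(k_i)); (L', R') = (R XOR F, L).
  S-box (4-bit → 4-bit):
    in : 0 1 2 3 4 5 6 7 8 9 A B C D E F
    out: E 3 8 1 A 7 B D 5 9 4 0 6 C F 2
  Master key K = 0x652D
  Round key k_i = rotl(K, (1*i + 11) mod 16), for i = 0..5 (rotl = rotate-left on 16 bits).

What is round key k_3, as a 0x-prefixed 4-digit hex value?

0x594B

K = 0x652D
k_0 = rotl(K, (1*0+11) mod 16) = rotl(K, 11) = 0x6B29
k_1 = rotl(K, (1*1+11) mod 16) = rotl(K, 12) = 0xD652
k_2 = rotl(K, (1*2+11) mod 16) = rotl(K, 13) = 0xACA5
k_3 = rotl(K, (1*3+11) mod 16) = rotl(K, 14) = 0x594B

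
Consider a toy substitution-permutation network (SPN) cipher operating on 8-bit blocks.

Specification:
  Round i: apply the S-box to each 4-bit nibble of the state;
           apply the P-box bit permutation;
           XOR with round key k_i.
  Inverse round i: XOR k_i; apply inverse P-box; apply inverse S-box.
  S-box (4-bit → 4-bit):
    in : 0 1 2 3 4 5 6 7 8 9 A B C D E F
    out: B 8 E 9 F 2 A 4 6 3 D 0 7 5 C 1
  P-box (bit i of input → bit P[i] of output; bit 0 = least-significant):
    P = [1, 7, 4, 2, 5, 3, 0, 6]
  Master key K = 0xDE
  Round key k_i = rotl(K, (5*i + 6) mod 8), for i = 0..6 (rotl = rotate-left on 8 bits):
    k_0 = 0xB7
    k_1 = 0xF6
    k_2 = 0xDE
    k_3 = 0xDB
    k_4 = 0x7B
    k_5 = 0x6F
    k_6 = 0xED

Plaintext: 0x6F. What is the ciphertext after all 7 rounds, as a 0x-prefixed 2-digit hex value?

s_0 = plaintext = 0x6F
s_1 = Round(s_0, k_0) = 0xFD
s_2 = Round(s_1, k_1) = 0xC4
s_3 = Round(s_2, k_2) = 0x61
s_4 = Round(s_3, k_3) = 0x97
s_5 = Round(s_4, k_4) = 0x43
s_6 = Round(s_5, k_5) = 0x00
s_7 = Round(s_6, k_6) = 0x03

0x03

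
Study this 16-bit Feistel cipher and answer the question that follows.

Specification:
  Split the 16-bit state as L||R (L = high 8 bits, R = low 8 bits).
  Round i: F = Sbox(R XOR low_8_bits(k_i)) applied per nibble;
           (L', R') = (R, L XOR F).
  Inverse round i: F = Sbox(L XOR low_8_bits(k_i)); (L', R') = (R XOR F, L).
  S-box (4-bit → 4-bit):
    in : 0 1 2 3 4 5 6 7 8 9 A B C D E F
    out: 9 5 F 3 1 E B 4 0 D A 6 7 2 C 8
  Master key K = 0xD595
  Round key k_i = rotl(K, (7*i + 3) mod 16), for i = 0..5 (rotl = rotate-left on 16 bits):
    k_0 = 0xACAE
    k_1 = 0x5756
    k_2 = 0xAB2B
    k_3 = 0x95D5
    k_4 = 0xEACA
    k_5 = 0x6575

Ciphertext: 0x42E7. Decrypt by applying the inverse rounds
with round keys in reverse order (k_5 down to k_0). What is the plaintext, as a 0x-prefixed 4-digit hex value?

0x47B2

s_0 = ciphertext = 0x42E7
s_1 = InvRound(s_0, k_5) = 0xD342
s_2 = InvRound(s_1, k_4) = 0x1FD3
s_3 = InvRound(s_2, k_3) = 0xA91F
s_4 = InvRound(s_3, k_2) = 0x10A9
s_5 = InvRound(s_4, k_1) = 0xB210
s_6 = InvRound(s_5, k_0) = 0x47B2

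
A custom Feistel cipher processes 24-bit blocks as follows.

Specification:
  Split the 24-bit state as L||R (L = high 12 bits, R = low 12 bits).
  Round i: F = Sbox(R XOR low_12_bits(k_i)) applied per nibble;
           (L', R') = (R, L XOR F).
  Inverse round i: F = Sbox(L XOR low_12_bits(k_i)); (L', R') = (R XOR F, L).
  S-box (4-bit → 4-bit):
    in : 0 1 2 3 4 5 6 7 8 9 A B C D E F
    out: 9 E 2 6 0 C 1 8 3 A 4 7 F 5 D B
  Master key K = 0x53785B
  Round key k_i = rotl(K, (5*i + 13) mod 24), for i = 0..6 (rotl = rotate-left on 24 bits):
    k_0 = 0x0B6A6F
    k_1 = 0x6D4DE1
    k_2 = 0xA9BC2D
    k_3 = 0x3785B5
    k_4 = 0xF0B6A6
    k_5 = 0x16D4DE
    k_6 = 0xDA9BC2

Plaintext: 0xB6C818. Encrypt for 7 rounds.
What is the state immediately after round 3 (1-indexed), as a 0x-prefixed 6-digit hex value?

0x8849AE

s_0 = plaintext = 0xB6C818
s_1 = Round(s_0, k_0) = 0x8189E4
s_2 = Round(s_1, k_1) = 0x9E4884
s_3 = Round(s_2, k_2) = 0x8849AE
s_4 = Round(s_3, k_3) = 0x9AE763
s_5 = Round(s_4, k_4) = 0x763752
s_6 = Round(s_5, k_5) = 0x75215C
s_7 = Round(s_6, k_6) = 0x15C3FF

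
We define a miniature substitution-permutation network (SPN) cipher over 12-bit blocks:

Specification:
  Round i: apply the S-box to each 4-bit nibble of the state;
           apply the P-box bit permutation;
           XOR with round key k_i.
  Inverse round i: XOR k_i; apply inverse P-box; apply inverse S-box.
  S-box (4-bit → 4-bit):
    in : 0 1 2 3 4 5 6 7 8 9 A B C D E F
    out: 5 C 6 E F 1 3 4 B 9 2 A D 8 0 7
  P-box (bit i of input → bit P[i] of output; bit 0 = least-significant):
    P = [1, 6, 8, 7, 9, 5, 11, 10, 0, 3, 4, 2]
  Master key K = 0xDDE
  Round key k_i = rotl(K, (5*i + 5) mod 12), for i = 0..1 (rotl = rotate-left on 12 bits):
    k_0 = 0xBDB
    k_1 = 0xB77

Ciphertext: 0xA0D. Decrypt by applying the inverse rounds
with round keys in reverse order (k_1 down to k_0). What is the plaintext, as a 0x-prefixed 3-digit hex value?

0x122

s_0 = ciphertext = 0xA0D
s_1 = InvRound(s_0, k_1) = 0x2AF
s_2 = InvRound(s_1, k_0) = 0x122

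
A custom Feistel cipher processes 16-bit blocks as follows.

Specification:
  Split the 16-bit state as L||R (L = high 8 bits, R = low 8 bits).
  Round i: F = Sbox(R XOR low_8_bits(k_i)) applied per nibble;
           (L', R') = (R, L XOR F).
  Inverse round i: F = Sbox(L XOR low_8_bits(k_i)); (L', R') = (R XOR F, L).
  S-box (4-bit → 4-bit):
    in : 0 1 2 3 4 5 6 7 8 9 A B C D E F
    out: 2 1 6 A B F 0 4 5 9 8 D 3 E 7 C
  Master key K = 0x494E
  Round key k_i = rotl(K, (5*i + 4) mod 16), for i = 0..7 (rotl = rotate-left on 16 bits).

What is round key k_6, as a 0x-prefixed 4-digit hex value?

0x2539

K = 0x494E
k_0 = rotl(K, (5*0+4) mod 16) = rotl(K, 4) = 0x94E4
k_1 = rotl(K, (5*1+4) mod 16) = rotl(K, 9) = 0x9C92
k_2 = rotl(K, (5*2+4) mod 16) = rotl(K, 14) = 0x9253
k_3 = rotl(K, (5*3+4) mod 16) = rotl(K, 3) = 0x4A72
k_4 = rotl(K, (5*4+4) mod 16) = rotl(K, 8) = 0x4E49
k_5 = rotl(K, (5*5+4) mod 16) = rotl(K, 13) = 0xC929
k_6 = rotl(K, (5*6+4) mod 16) = rotl(K, 2) = 0x2539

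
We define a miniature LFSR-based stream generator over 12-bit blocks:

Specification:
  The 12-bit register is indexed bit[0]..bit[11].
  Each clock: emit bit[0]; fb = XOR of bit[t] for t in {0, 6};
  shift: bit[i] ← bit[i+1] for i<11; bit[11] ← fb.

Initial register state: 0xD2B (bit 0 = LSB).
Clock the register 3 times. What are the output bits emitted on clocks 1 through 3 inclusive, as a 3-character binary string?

reg_0 = 0xD2B
clock 1: out=1, reg = 0xE95
clock 2: out=1, reg = 0xF4A
clock 3: out=0, reg = 0xFA5

110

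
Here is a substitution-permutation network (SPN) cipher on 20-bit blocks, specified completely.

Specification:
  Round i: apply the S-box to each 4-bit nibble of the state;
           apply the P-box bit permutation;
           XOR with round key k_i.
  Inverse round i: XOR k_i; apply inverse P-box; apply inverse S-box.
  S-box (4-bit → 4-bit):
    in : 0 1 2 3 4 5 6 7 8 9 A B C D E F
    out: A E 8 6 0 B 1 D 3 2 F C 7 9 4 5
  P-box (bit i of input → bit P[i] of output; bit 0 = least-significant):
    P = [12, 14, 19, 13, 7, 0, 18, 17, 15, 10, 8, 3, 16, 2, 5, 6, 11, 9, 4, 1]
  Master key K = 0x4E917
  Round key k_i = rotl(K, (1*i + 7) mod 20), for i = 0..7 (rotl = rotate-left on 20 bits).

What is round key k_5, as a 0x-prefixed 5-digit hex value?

K = 0x4E917
k_0 = rotl(K, (1*0+7) mod 20) = rotl(K, 7) = 0x48BA7
k_1 = rotl(K, (1*1+7) mod 20) = rotl(K, 8) = 0x9174E
k_2 = rotl(K, (1*2+7) mod 20) = rotl(K, 9) = 0x22E9D
k_3 = rotl(K, (1*3+7) mod 20) = rotl(K, 10) = 0x45D3A
k_4 = rotl(K, (1*4+7) mod 20) = rotl(K, 11) = 0x8BA74
k_5 = rotl(K, (1*5+7) mod 20) = rotl(K, 12) = 0x174E9

0x174E9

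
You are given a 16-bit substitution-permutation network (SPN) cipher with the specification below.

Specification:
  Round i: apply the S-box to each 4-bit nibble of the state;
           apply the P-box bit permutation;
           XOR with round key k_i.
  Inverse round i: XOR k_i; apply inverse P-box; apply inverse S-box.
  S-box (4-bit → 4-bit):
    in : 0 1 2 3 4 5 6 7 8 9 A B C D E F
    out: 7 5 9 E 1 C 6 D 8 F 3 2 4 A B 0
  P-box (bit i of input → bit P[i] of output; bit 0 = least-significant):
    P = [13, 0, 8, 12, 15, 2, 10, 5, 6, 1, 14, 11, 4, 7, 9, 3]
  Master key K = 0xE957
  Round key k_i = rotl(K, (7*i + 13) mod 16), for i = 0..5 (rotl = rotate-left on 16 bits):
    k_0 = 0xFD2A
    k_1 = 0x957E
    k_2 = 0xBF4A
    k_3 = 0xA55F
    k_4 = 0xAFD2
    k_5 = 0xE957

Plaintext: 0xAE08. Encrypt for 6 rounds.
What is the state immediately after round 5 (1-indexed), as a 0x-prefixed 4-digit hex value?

s_0 = plaintext = 0xAE08
s_1 = Round(s_0, k_0) = 0x61FC
s_2 = Round(s_1, k_1) = 0xD6BE
s_3 = Round(s_2, k_2) = 0xCFC5
s_4 = Round(s_3, k_3) = 0xB25F
s_5 = Round(s_4, k_4) = 0xA332
s_6 = Round(s_5, k_5) = 0x95E1

0xA332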